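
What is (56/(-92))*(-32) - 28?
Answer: -196/23 ≈ -8.5217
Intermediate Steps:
(56/(-92))*(-32) - 28 = (56*(-1/92))*(-32) - 28 = -14/23*(-32) - 28 = 448/23 - 28 = -196/23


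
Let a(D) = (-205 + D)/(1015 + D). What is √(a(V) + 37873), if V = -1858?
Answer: √26916148686/843 ≈ 194.62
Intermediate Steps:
a(D) = (-205 + D)/(1015 + D)
√(a(V) + 37873) = √((-205 - 1858)/(1015 - 1858) + 37873) = √(-2063/(-843) + 37873) = √(-1/843*(-2063) + 37873) = √(2063/843 + 37873) = √(31929002/843) = √26916148686/843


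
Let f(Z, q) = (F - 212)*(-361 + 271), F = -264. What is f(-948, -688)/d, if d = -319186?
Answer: -3060/22799 ≈ -0.13422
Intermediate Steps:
f(Z, q) = 42840 (f(Z, q) = (-264 - 212)*(-361 + 271) = -476*(-90) = 42840)
f(-948, -688)/d = 42840/(-319186) = 42840*(-1/319186) = -3060/22799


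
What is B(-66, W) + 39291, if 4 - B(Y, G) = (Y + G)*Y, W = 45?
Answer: 37909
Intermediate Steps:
B(Y, G) = 4 - Y*(G + Y) (B(Y, G) = 4 - (Y + G)*Y = 4 - (G + Y)*Y = 4 - Y*(G + Y))
B(-66, W) + 39291 = (4 - 1*(-66)² - 1*45*(-66)) + 39291 = (4 - 1*4356 + 2970) + 39291 = (4 - 4356 + 2970) + 39291 = -1382 + 39291 = 37909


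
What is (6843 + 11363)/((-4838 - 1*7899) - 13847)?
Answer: -9103/13292 ≈ -0.68485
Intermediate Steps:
(6843 + 11363)/((-4838 - 1*7899) - 13847) = 18206/((-4838 - 7899) - 13847) = 18206/(-12737 - 13847) = 18206/(-26584) = 18206*(-1/26584) = -9103/13292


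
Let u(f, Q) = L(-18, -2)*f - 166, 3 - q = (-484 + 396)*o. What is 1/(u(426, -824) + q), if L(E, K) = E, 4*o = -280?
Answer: -1/13991 ≈ -7.1474e-5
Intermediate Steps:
o = -70 (o = (¼)*(-280) = -70)
q = -6157 (q = 3 - (-484 + 396)*(-70) = 3 - (-88)*(-70) = 3 - 1*6160 = 3 - 6160 = -6157)
u(f, Q) = -166 - 18*f (u(f, Q) = -18*f - 166 = -166 - 18*f)
1/(u(426, -824) + q) = 1/((-166 - 18*426) - 6157) = 1/((-166 - 7668) - 6157) = 1/(-7834 - 6157) = 1/(-13991) = -1/13991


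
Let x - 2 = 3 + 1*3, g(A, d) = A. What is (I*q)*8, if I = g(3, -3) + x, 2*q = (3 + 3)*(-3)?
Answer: -792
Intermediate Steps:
x = 8 (x = 2 + (3 + 1*3) = 2 + (3 + 3) = 2 + 6 = 8)
q = -9 (q = ((3 + 3)*(-3))/2 = (6*(-3))/2 = (½)*(-18) = -9)
I = 11 (I = 3 + 8 = 11)
(I*q)*8 = (11*(-9))*8 = -99*8 = -792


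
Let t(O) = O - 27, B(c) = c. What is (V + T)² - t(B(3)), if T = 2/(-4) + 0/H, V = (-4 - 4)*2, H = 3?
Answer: 1185/4 ≈ 296.25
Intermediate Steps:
t(O) = -27 + O
V = -16 (V = -8*2 = -16)
T = -½ (T = 2/(-4) + 0/3 = 2*(-¼) + 0*(⅓) = -½ + 0 = -½ ≈ -0.50000)
(V + T)² - t(B(3)) = (-16 - ½)² - (-27 + 3) = (-33/2)² - 1*(-24) = 1089/4 + 24 = 1185/4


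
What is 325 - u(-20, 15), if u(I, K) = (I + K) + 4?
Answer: 326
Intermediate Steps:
u(I, K) = 4 + I + K
325 - u(-20, 15) = 325 - (4 - 20 + 15) = 325 - 1*(-1) = 325 + 1 = 326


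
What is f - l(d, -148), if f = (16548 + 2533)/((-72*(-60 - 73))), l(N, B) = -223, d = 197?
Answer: 2154529/9576 ≈ 224.99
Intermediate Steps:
f = 19081/9576 (f = 19081/((-72*(-133))) = 19081/9576 ≈ 1.9926)
f - l(d, -148) = 19081/9576 - 1*(-223) = 19081/9576 + 223 = 2154529/9576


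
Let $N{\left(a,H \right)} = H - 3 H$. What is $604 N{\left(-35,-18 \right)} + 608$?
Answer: $22352$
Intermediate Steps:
$N{\left(a,H \right)} = - 2 H$
$604 N{\left(-35,-18 \right)} + 608 = 604 \left(\left(-2\right) \left(-18\right)\right) + 608 = 604 \cdot 36 + 608 = 21744 + 608 = 22352$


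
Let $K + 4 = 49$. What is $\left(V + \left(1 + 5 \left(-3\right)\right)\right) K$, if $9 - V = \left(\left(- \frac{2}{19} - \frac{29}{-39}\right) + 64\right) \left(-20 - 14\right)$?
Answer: $\frac{24371895}{247} \approx 98672.0$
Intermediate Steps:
$K = 45$ ($K = -4 + 49 = 45$)
$V = \frac{1635167}{741}$ ($V = 9 - \left(\left(- \frac{2}{19} - \frac{29}{-39}\right) + 64\right) \left(-20 - 14\right) = 9 - \left(\left(\left(-2\right) \frac{1}{19} - - \frac{29}{39}\right) + 64\right) \left(-34\right) = 9 - \left(\left(- \frac{2}{19} + \frac{29}{39}\right) + 64\right) \left(-34\right) = 9 - \left(\frac{473}{741} + 64\right) \left(-34\right) = 9 - \frac{47897}{741} \left(-34\right) = 9 - - \frac{1628498}{741} = 9 + \frac{1628498}{741} = \frac{1635167}{741} \approx 2206.7$)
$\left(V + \left(1 + 5 \left(-3\right)\right)\right) K = \left(\frac{1635167}{741} + \left(1 + 5 \left(-3\right)\right)\right) 45 = \left(\frac{1635167}{741} + \left(1 - 15\right)\right) 45 = \left(\frac{1635167}{741} - 14\right) 45 = \frac{1624793}{741} \cdot 45 = \frac{24371895}{247}$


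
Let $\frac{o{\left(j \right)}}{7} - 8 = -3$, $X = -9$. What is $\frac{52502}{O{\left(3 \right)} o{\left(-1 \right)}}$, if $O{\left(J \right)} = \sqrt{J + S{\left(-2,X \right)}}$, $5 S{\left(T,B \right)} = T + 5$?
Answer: $\frac{26251 \sqrt{10}}{105} \approx 790.6$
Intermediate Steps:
$S{\left(T,B \right)} = 1 + \frac{T}{5}$ ($S{\left(T,B \right)} = \frac{T + 5}{5} = \frac{5 + T}{5} = 1 + \frac{T}{5}$)
$O{\left(J \right)} = \sqrt{\frac{3}{5} + J}$ ($O{\left(J \right)} = \sqrt{J + \left(1 + \frac{1}{5} \left(-2\right)\right)} = \sqrt{J + \left(1 - \frac{2}{5}\right)} = \sqrt{J + \frac{3}{5}} = \sqrt{\frac{3}{5} + J}$)
$o{\left(j \right)} = 35$ ($o{\left(j \right)} = 56 + 7 \left(-3\right) = 56 - 21 = 35$)
$\frac{52502}{O{\left(3 \right)} o{\left(-1 \right)}} = \frac{52502}{\frac{\sqrt{15 + 25 \cdot 3}}{5} \cdot 35} = \frac{52502}{\frac{\sqrt{15 + 75}}{5} \cdot 35} = \frac{52502}{\frac{\sqrt{90}}{5} \cdot 35} = \frac{52502}{\frac{3 \sqrt{10}}{5} \cdot 35} = \frac{52502}{21 \sqrt{10}} = 52502 \frac{\sqrt{10}}{210} = \frac{26251 \sqrt{10}}{105}$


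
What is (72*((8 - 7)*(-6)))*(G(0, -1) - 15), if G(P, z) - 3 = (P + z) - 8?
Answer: 9072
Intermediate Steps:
G(P, z) = -5 + P + z (G(P, z) = 3 + ((P + z) - 8) = 3 + (-8 + P + z) = -5 + P + z)
(72*((8 - 7)*(-6)))*(G(0, -1) - 15) = (72*((8 - 7)*(-6)))*((-5 + 0 - 1) - 15) = (72*(1*(-6)))*(-6 - 15) = (72*(-6))*(-21) = -432*(-21) = 9072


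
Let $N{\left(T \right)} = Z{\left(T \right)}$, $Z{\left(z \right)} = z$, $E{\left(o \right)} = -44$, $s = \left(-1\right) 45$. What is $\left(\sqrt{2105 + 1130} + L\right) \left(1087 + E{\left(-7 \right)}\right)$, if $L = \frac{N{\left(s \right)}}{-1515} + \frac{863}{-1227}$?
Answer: $- \frac{87071726}{123927} + 1043 \sqrt{3235} \approx 58620.0$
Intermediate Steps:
$s = -45$
$N{\left(T \right)} = T$
$L = - \frac{83482}{123927}$ ($L = - \frac{45}{-1515} + \frac{863}{-1227} = \left(-45\right) \left(- \frac{1}{1515}\right) + 863 \left(- \frac{1}{1227}\right) = \frac{3}{101} - \frac{863}{1227} = - \frac{83482}{123927} \approx -0.67364$)
$\left(\sqrt{2105 + 1130} + L\right) \left(1087 + E{\left(-7 \right)}\right) = \left(\sqrt{2105 + 1130} - \frac{83482}{123927}\right) \left(1087 - 44\right) = \left(\sqrt{3235} - \frac{83482}{123927}\right) 1043 = \left(- \frac{83482}{123927} + \sqrt{3235}\right) 1043 = - \frac{87071726}{123927} + 1043 \sqrt{3235}$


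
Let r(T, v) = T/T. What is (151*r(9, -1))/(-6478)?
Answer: -151/6478 ≈ -0.023310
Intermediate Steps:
r(T, v) = 1
(151*r(9, -1))/(-6478) = (151*1)/(-6478) = 151*(-1/6478) = -151/6478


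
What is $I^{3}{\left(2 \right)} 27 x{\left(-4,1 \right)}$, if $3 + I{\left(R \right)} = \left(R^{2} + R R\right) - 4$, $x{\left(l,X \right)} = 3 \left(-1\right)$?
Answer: $-81$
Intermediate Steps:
$x{\left(l,X \right)} = -3$
$I{\left(R \right)} = -7 + 2 R^{2}$ ($I{\left(R \right)} = -3 - \left(4 - R^{2} - R R\right) = -3 + \left(\left(R^{2} + R^{2}\right) - 4\right) = -3 + \left(2 R^{2} - 4\right) = -3 + \left(-4 + 2 R^{2}\right) = -7 + 2 R^{2}$)
$I^{3}{\left(2 \right)} 27 x{\left(-4,1 \right)} = \left(-7 + 2 \cdot 2^{2}\right)^{3} \cdot 27 \left(-3\right) = \left(-7 + 2 \cdot 4\right)^{3} \cdot 27 \left(-3\right) = \left(-7 + 8\right)^{3} \cdot 27 \left(-3\right) = 1^{3} \cdot 27 \left(-3\right) = 1 \cdot 27 \left(-3\right) = 27 \left(-3\right) = -81$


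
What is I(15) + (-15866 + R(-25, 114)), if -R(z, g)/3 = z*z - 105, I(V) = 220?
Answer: -17206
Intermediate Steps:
R(z, g) = 315 - 3*z**2 (R(z, g) = -3*(z*z - 105) = -3*(z**2 - 105) = -3*(-105 + z**2) = 315 - 3*z**2)
I(15) + (-15866 + R(-25, 114)) = 220 + (-15866 + (315 - 3*(-25)**2)) = 220 + (-15866 + (315 - 3*625)) = 220 + (-15866 + (315 - 1875)) = 220 + (-15866 - 1560) = 220 - 17426 = -17206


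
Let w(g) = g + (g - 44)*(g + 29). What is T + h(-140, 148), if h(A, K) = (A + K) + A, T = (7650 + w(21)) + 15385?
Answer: 21774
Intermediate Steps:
w(g) = g + (-44 + g)*(29 + g)
T = 21906 (T = (7650 + (-1276 + 21**2 - 14*21)) + 15385 = (7650 + (-1276 + 441 - 294)) + 15385 = (7650 - 1129) + 15385 = 6521 + 15385 = 21906)
h(A, K) = K + 2*A
T + h(-140, 148) = 21906 + (148 + 2*(-140)) = 21906 + (148 - 280) = 21906 - 132 = 21774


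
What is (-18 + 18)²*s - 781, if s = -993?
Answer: -781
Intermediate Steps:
(-18 + 18)²*s - 781 = (-18 + 18)²*(-993) - 781 = 0²*(-993) - 781 = 0*(-993) - 781 = 0 - 781 = -781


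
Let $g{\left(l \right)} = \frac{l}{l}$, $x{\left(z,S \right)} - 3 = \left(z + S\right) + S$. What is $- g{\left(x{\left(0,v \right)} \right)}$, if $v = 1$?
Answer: $-1$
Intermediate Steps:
$x{\left(z,S \right)} = 3 + z + 2 S$ ($x{\left(z,S \right)} = 3 + \left(\left(z + S\right) + S\right) = 3 + \left(\left(S + z\right) + S\right) = 3 + \left(z + 2 S\right) = 3 + z + 2 S$)
$g{\left(l \right)} = 1$
$- g{\left(x{\left(0,v \right)} \right)} = \left(-1\right) 1 = -1$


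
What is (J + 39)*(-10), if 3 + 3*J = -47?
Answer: -670/3 ≈ -223.33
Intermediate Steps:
J = -50/3 (J = -1 + (⅓)*(-47) = -1 - 47/3 = -50/3 ≈ -16.667)
(J + 39)*(-10) = (-50/3 + 39)*(-10) = (67/3)*(-10) = -670/3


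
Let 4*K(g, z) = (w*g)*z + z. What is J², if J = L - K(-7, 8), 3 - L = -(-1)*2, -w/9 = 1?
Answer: 16129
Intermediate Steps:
w = -9 (w = -9*1 = -9)
L = 1 (L = 3 - (-1)*(-1*2) = 3 - (-1)*(-2) = 3 - 1*2 = 3 - 2 = 1)
K(g, z) = z/4 - 9*g*z/4 (K(g, z) = ((-9*g)*z + z)/4 = (-9*g*z + z)/4 = (z - 9*g*z)/4 = z/4 - 9*g*z/4)
J = -127 (J = 1 - 8*(1 - 9*(-7))/4 = 1 - 8*(1 + 63)/4 = 1 - 8*64/4 = 1 - 1*128 = 1 - 128 = -127)
J² = (-127)² = 16129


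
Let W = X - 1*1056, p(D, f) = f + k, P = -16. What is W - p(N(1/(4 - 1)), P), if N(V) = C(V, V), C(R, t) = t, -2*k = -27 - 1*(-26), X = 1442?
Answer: 803/2 ≈ 401.50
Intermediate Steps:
k = ½ (k = -(-27 - 1*(-26))/2 = -(-27 + 26)/2 = -½*(-1) = ½ ≈ 0.50000)
N(V) = V
p(D, f) = ½ + f (p(D, f) = f + ½ = ½ + f)
W = 386 (W = 1442 - 1*1056 = 1442 - 1056 = 386)
W - p(N(1/(4 - 1)), P) = 386 - (½ - 16) = 386 - 1*(-31/2) = 386 + 31/2 = 803/2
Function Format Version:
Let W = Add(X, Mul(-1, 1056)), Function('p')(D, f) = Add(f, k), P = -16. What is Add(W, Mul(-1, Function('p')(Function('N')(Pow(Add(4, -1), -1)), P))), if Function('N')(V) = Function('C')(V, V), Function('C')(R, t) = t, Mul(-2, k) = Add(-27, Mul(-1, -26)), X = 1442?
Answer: Rational(803, 2) ≈ 401.50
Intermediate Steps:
k = Rational(1, 2) (k = Mul(Rational(-1, 2), Add(-27, Mul(-1, -26))) = Mul(Rational(-1, 2), Add(-27, 26)) = Mul(Rational(-1, 2), -1) = Rational(1, 2) ≈ 0.50000)
Function('N')(V) = V
Function('p')(D, f) = Add(Rational(1, 2), f) (Function('p')(D, f) = Add(f, Rational(1, 2)) = Add(Rational(1, 2), f))
W = 386 (W = Add(1442, Mul(-1, 1056)) = Add(1442, -1056) = 386)
Add(W, Mul(-1, Function('p')(Function('N')(Pow(Add(4, -1), -1)), P))) = Add(386, Mul(-1, Add(Rational(1, 2), -16))) = Add(386, Mul(-1, Rational(-31, 2))) = Add(386, Rational(31, 2)) = Rational(803, 2)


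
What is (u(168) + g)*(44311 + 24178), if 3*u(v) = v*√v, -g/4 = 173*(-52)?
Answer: 2464508176 + 7670768*√42 ≈ 2.5142e+9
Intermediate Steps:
g = 35984 (g = -692*(-52) = -4*(-8996) = 35984)
u(v) = v^(3/2)/3 (u(v) = (v*√v)/3 = v^(3/2)/3)
(u(168) + g)*(44311 + 24178) = (168^(3/2)/3 + 35984)*(44311 + 24178) = ((336*√42)/3 + 35984)*68489 = (112*√42 + 35984)*68489 = (35984 + 112*√42)*68489 = 2464508176 + 7670768*√42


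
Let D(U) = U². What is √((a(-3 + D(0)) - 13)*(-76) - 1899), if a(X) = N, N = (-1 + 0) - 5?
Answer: I*√455 ≈ 21.331*I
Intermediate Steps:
N = -6 (N = -1 - 5 = -6)
a(X) = -6
√((a(-3 + D(0)) - 13)*(-76) - 1899) = √((-6 - 13)*(-76) - 1899) = √(-19*(-76) - 1899) = √(1444 - 1899) = √(-455) = I*√455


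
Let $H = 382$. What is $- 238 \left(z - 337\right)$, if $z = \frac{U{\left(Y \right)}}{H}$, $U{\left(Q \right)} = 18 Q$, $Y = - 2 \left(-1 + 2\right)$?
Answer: $\frac{15323630}{191} \approx 80228.0$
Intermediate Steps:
$Y = -2$ ($Y = \left(-2\right) 1 = -2$)
$z = - \frac{18}{191}$ ($z = \frac{18 \left(-2\right)}{382} = \left(-36\right) \frac{1}{382} = - \frac{18}{191} \approx -0.094241$)
$- 238 \left(z - 337\right) = - 238 \left(- \frac{18}{191} - 337\right) = \left(-238\right) \left(- \frac{64385}{191}\right) = \frac{15323630}{191}$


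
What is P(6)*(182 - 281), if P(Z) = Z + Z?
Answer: -1188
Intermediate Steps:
P(Z) = 2*Z
P(6)*(182 - 281) = (2*6)*(182 - 281) = 12*(-99) = -1188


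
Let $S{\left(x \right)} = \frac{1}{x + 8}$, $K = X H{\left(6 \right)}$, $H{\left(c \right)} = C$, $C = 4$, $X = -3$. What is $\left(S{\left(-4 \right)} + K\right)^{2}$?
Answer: $\frac{2209}{16} \approx 138.06$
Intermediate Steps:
$H{\left(c \right)} = 4$
$K = -12$ ($K = \left(-3\right) 4 = -12$)
$S{\left(x \right)} = \frac{1}{8 + x}$
$\left(S{\left(-4 \right)} + K\right)^{2} = \left(\frac{1}{8 - 4} - 12\right)^{2} = \left(\frac{1}{4} - 12\right)^{2} = \left(- \frac{47}{4}\right)^{2} = \frac{2209}{16}$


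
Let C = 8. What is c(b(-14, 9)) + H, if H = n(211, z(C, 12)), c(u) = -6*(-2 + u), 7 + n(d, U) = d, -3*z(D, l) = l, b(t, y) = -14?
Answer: 300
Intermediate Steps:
z(D, l) = -l/3
n(d, U) = -7 + d
c(u) = 12 - 6*u
H = 204 (H = -7 + 211 = 204)
c(b(-14, 9)) + H = (12 - 6*(-14)) + 204 = (12 + 84) + 204 = 96 + 204 = 300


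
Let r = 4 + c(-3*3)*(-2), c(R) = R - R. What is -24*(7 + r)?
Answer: -264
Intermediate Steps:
c(R) = 0
r = 4 (r = 4 + 0*(-2) = 4 + 0 = 4)
-24*(7 + r) = -24*(7 + 4) = -24*11 = -264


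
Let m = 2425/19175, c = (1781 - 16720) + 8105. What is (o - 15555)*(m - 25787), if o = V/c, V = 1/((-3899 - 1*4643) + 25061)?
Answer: 5788573432234398082/14431213147 ≈ 4.0111e+8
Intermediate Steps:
c = -6834 (c = -14939 + 8105 = -6834)
m = 97/767 (m = 2425*(1/19175) = 97/767 ≈ 0.12647)
V = 1/16519 (V = 1/((-3899 - 4643) + 25061) = 1/(-8542 + 25061) = 1/16519 ≈ 6.0536e-5)
o = -1/112890846 (o = (1/16519)/(-6834) = (1/16519)*(-1/6834) = -1/112890846 ≈ -8.8581e-9)
(o - 15555)*(m - 25787) = (-1/112890846 - 15555)*(97/767 - 25787) = -1756017109531/112890846*(-19778532/767) = 5788573432234398082/14431213147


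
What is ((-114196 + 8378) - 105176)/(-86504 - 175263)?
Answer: 210994/261767 ≈ 0.80604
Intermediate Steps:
((-114196 + 8378) - 105176)/(-86504 - 175263) = (-105818 - 105176)/(-261767) = -210994*(-1/261767) = 210994/261767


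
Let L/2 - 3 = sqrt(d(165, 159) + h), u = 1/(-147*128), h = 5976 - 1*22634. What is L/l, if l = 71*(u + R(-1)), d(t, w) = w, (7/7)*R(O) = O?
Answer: -112896/1336007 - 37632*I*sqrt(16499)/1336007 ≈ -0.084503 - 3.6181*I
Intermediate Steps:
R(O) = O
h = -16658 (h = 5976 - 22634 = -16658)
u = -1/18816 (u = -1/147*1/128 = -1/18816 ≈ -5.3146e-5)
l = -1336007/18816 (l = 71*(-1/18816 - 1) = 71*(-18817/18816) = -1336007/18816 ≈ -71.004)
L = 6 + 2*I*sqrt(16499) (L = 6 + 2*sqrt(159 - 16658) = 6 + 2*sqrt(-16499) = 6 + 2*(I*sqrt(16499)) = 6 + 2*I*sqrt(16499) ≈ 6.0 + 256.9*I)
L/l = (6 + 2*I*sqrt(16499))/(-1336007/18816) = (6 + 2*I*sqrt(16499))*(-18816/1336007) = -112896/1336007 - 37632*I*sqrt(16499)/1336007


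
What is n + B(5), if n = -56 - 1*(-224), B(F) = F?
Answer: 173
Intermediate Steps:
n = 168 (n = -56 + 224 = 168)
n + B(5) = 168 + 5 = 173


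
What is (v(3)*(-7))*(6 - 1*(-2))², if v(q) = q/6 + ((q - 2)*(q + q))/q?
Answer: -1120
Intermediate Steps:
v(q) = -4 + 13*q/6 (v(q) = q*(⅙) + ((-2 + q)*(2*q))/q = q/6 + (2*q*(-2 + q))/q = q/6 + (-4 + 2*q) = -4 + 13*q/6)
(v(3)*(-7))*(6 - 1*(-2))² = ((-4 + (13/6)*3)*(-7))*(6 - 1*(-2))² = ((-4 + 13/2)*(-7))*(6 + 2)² = ((5/2)*(-7))*8² = -35/2*64 = -1120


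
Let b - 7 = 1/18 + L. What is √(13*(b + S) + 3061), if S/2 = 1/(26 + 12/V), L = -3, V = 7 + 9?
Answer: √1283764814/642 ≈ 55.809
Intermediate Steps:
V = 16
S = 8/107 (S = 2/(26 + 12/16) = 2/(26 + 12*(1/16)) = 2/(26 + ¾) = 2/(107/4) = 2*(4/107) = 8/107 ≈ 0.074766)
b = 73/18 (b = 7 + (1/18 - 3) = 7 - 53/18 = 73/18 ≈ 4.0556)
√(13*(b + S) + 3061) = √(13*(73/18 + 8/107) + 3061) = √(13*(7955/1926) + 3061) = √(103415/1926 + 3061) = √(5998901/1926) = √1283764814/642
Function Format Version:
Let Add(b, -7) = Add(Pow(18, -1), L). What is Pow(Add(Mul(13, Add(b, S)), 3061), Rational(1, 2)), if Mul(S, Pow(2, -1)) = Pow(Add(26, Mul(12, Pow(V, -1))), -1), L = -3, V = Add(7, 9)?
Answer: Mul(Rational(1, 642), Pow(1283764814, Rational(1, 2))) ≈ 55.809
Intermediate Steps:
V = 16
S = Rational(8, 107) (S = Mul(2, Pow(Add(26, Mul(12, Pow(16, -1))), -1)) = Mul(2, Pow(Add(26, Mul(12, Rational(1, 16))), -1)) = Mul(2, Pow(Add(26, Rational(3, 4)), -1)) = Mul(2, Pow(Rational(107, 4), -1)) = Mul(2, Rational(4, 107)) = Rational(8, 107) ≈ 0.074766)
b = Rational(73, 18) (b = Add(7, Add(Pow(18, -1), -3)) = Add(7, Add(Rational(1, 18), -3)) = Add(7, Rational(-53, 18)) = Rational(73, 18) ≈ 4.0556)
Pow(Add(Mul(13, Add(b, S)), 3061), Rational(1, 2)) = Pow(Add(Mul(13, Add(Rational(73, 18), Rational(8, 107))), 3061), Rational(1, 2)) = Pow(Add(Mul(13, Rational(7955, 1926)), 3061), Rational(1, 2)) = Pow(Add(Rational(103415, 1926), 3061), Rational(1, 2)) = Pow(Rational(5998901, 1926), Rational(1, 2)) = Mul(Rational(1, 642), Pow(1283764814, Rational(1, 2)))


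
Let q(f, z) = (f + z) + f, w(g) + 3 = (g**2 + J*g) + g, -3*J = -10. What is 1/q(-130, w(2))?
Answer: -3/751 ≈ -0.0039947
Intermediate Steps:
J = 10/3 (J = -1/3*(-10) = 10/3 ≈ 3.3333)
w(g) = -3 + g**2 + 13*g/3 (w(g) = -3 + ((g**2 + 10*g/3) + g) = -3 + (g**2 + 13*g/3) = -3 + g**2 + 13*g/3)
q(f, z) = z + 2*f
1/q(-130, w(2)) = 1/((-3 + 2**2 + (13/3)*2) + 2*(-130)) = 1/((-3 + 4 + 26/3) - 260) = 1/(29/3 - 260) = 1/(-751/3) = -3/751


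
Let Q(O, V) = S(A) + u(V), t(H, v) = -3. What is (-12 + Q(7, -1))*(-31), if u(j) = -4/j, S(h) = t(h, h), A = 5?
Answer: 341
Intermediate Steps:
S(h) = -3
Q(O, V) = -3 - 4/V
(-12 + Q(7, -1))*(-31) = (-12 + (-3 - 4/(-1)))*(-31) = (-12 + (-3 - 4*(-1)))*(-31) = (-12 + (-3 + 4))*(-31) = (-12 + 1)*(-31) = -11*(-31) = 341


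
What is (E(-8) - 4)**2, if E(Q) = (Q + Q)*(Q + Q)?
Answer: 63504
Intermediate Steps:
E(Q) = 4*Q**2 (E(Q) = (2*Q)*(2*Q) = 4*Q**2)
(E(-8) - 4)**2 = (4*(-8)**2 - 4)**2 = (4*64 - 4)**2 = (256 - 4)**2 = 252**2 = 63504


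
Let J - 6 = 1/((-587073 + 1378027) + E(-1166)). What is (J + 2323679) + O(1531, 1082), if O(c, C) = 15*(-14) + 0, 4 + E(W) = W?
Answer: 1835043379401/789784 ≈ 2.3235e+6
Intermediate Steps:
E(W) = -4 + W
O(c, C) = -210 (O(c, C) = -210 + 0 = -210)
J = 4738705/789784 (J = 6 + 1/((-587073 + 1378027) + (-4 - 1166)) = 6 + 1/(790954 - 1170) = 6 + 1/789784 = 4738705/789784 ≈ 6.0000)
(J + 2323679) + O(1531, 1082) = (4738705/789784 + 2323679) - 210 = 1835209234041/789784 - 210 = 1835043379401/789784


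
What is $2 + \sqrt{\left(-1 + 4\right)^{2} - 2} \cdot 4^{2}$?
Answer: $2 + 16 \sqrt{7} \approx 44.332$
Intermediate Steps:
$2 + \sqrt{\left(-1 + 4\right)^{2} - 2} \cdot 4^{2} = 2 + \sqrt{3^{2} - 2} \cdot 16 = 2 + \sqrt{9 - 2} \cdot 16 = 2 + \sqrt{7} \cdot 16 = 2 + 16 \sqrt{7}$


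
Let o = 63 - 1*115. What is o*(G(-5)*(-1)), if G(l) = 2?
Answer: 104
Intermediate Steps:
o = -52 (o = 63 - 115 = -52)
o*(G(-5)*(-1)) = -104*(-1) = -52*(-2) = 104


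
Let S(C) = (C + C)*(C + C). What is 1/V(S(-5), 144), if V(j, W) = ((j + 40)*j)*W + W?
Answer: 1/2016144 ≈ 4.9600e-7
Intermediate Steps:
S(C) = 4*C**2 (S(C) = (2*C)*(2*C) = 4*C**2)
V(j, W) = W + W*j*(40 + j) (V(j, W) = ((40 + j)*j)*W + W = (j*(40 + j))*W + W = W*j*(40 + j) + W = W + W*j*(40 + j))
1/V(S(-5), 144) = 1/(144*(1 + (4*(-5)**2)**2 + 40*(4*(-5)**2))) = 1/(144*(1 + (4*25)**2 + 40*(4*25))) = 1/(144*(1 + 100**2 + 40*100)) = 1/(144*(1 + 10000 + 4000)) = 1/(144*14001) = 1/2016144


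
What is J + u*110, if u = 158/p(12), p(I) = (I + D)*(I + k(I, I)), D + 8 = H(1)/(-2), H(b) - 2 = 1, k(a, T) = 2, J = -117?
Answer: 2657/7 ≈ 379.57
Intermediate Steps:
H(b) = 3 (H(b) = 2 + 1 = 3)
D = -19/2 (D = -8 + 3/(-2) = -8 + 3*(-½) = -8 - 3/2 = -19/2 ≈ -9.5000)
p(I) = (2 + I)*(-19/2 + I) (p(I) = (I - 19/2)*(I + 2) = (-19/2 + I)*(2 + I) = (2 + I)*(-19/2 + I))
u = 158/35 (u = 158/(-19 + 12² - 15/2*12) = 158/(-19 + 144 - 90) = 158/35 ≈ 4.5143)
J + u*110 = -117 + (158/35)*110 = -117 + 3476/7 = 2657/7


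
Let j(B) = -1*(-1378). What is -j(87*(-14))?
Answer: -1378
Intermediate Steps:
j(B) = 1378
-j(87*(-14)) = -1*1378 = -1378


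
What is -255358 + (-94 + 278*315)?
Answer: -167882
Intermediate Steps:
-255358 + (-94 + 278*315) = -255358 + (-94 + 87570) = -255358 + 87476 = -167882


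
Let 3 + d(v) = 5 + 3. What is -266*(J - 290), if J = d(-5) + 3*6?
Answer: 71022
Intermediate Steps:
d(v) = 5 (d(v) = -3 + (5 + 3) = -3 + 8 = 5)
J = 23 (J = 5 + 3*6 = 5 + 18 = 23)
-266*(J - 290) = -266*(23 - 290) = -266*(-267) = 71022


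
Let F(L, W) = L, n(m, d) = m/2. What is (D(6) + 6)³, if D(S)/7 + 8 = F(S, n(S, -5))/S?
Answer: -79507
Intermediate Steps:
n(m, d) = m/2 (n(m, d) = m*(½) = m/2)
D(S) = -49 (D(S) = -56 + 7*(S/S) = -56 + 7*1 = -56 + 7 = -49)
(D(6) + 6)³ = (-49 + 6)³ = (-43)³ = -79507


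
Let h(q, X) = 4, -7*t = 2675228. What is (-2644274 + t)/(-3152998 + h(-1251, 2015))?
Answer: 10592573/11035479 ≈ 0.95987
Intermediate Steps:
t = -2675228/7 (t = -⅐*2675228 = -2675228/7 ≈ -3.8218e+5)
(-2644274 + t)/(-3152998 + h(-1251, 2015)) = (-2644274 - 2675228/7)/(-3152998 + 4) = -21185146/7/(-3152994) = -21185146/7*(-1/3152994) = 10592573/11035479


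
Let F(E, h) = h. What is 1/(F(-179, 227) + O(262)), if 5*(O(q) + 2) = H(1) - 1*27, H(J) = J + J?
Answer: 1/220 ≈ 0.0045455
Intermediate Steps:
H(J) = 2*J
O(q) = -7 (O(q) = -2 + (2*1 - 1*27)/5 = -2 + (2 - 27)/5 = -2 + (1/5)*(-25) = -2 - 5 = -7)
1/(F(-179, 227) + O(262)) = 1/(227 - 7) = 1/220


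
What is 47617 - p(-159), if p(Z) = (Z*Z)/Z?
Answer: 47776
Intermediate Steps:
p(Z) = Z (p(Z) = Z**2/Z = Z)
47617 - p(-159) = 47617 - 1*(-159) = 47617 + 159 = 47776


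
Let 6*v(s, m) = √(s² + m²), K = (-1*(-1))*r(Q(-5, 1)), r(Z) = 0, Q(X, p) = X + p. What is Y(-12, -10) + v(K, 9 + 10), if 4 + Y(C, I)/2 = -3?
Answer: -65/6 ≈ -10.833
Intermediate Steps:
Y(C, I) = -14 (Y(C, I) = -8 + 2*(-3) = -8 - 6 = -14)
K = 0 (K = -1*(-1)*0 = 1*0 = 0)
v(s, m) = √(m² + s²)/6 (v(s, m) = √(s² + m²)/6 = √(m² + s²)/6)
Y(-12, -10) + v(K, 9 + 10) = -14 + √((9 + 10)² + 0²)/6 = -14 + √(19² + 0)/6 = -14 + √(361 + 0)/6 = -14 + √361/6 = -14 + (⅙)*19 = -14 + 19/6 = -65/6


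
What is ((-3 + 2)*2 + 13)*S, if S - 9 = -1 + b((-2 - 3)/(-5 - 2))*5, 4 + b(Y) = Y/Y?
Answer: -77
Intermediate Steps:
b(Y) = -3 (b(Y) = -4 + Y/Y = -4 + 1 = -3)
S = -7 (S = 9 + (-1 - 3*5) = 9 + (-1 - 15) = 9 - 16 = -7)
((-3 + 2)*2 + 13)*S = ((-3 + 2)*2 + 13)*(-7) = (-1*2 + 13)*(-7) = (-2 + 13)*(-7) = 11*(-7) = -77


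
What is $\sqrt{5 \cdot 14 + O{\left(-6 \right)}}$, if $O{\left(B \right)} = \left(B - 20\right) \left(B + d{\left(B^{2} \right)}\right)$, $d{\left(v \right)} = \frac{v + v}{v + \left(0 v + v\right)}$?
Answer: $10 \sqrt{2} \approx 14.142$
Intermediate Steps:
$d{\left(v \right)} = 1$ ($d{\left(v \right)} = \frac{2 v}{v + \left(0 + v\right)} = \frac{2 v}{v + v} = \frac{2 v}{2 v} = 2 v \frac{1}{2 v} = 1$)
$O{\left(B \right)} = \left(1 + B\right) \left(-20 + B\right)$ ($O{\left(B \right)} = \left(B - 20\right) \left(B + 1\right) = \left(-20 + B\right) \left(1 + B\right) = \left(1 + B\right) \left(-20 + B\right)$)
$\sqrt{5 \cdot 14 + O{\left(-6 \right)}} = \sqrt{5 \cdot 14 - \left(-94 - 36\right)} = \sqrt{70 + \left(-20 + 36 + 114\right)} = \sqrt{70 + 130} = \sqrt{200} = 10 \sqrt{2}$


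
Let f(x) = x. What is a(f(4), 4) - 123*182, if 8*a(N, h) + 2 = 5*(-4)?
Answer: -89555/4 ≈ -22389.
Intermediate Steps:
a(N, h) = -11/4 (a(N, h) = -1/4 + (5*(-4))/8 = -1/4 + (1/8)*(-20) = -1/4 - 5/2 = -11/4)
a(f(4), 4) - 123*182 = -11/4 - 123*182 = -11/4 - 22386 = -89555/4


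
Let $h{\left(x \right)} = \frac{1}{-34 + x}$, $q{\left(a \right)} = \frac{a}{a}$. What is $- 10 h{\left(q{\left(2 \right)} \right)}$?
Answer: $\frac{10}{33} \approx 0.30303$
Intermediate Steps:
$q{\left(a \right)} = 1$
$- 10 h{\left(q{\left(2 \right)} \right)} = - \frac{10}{-34 + 1} = - \frac{10}{-33} = \left(-10\right) \left(- \frac{1}{33}\right) = \frac{10}{33}$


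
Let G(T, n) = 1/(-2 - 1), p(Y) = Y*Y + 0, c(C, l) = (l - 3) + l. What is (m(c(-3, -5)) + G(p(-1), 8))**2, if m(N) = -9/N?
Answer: 196/1521 ≈ 0.12886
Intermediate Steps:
c(C, l) = -3 + 2*l (c(C, l) = (-3 + l) + l = -3 + 2*l)
p(Y) = Y**2 (p(Y) = Y**2 + 0 = Y**2)
G(T, n) = -1/3 (G(T, n) = 1/(-3) = -1/3)
(m(c(-3, -5)) + G(p(-1), 8))**2 = (-9/(-3 + 2*(-5)) - 1/3)**2 = (-9/(-3 - 10) - 1/3)**2 = (-9/(-13) - 1/3)**2 = (-9*(-1/13) - 1/3)**2 = (9/13 - 1/3)**2 = (14/39)**2 = 196/1521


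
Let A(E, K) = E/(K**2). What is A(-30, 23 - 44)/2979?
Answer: -10/437913 ≈ -2.2836e-5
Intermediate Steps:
A(E, K) = E/K**2
A(-30, 23 - 44)/2979 = -30/(23 - 44)**2/2979 = -30/(-21)**2*(1/2979) = -30*1/441*(1/2979) = -10/147*1/2979 = -10/437913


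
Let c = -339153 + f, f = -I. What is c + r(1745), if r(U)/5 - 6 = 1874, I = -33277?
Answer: -296476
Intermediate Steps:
r(U) = 9400 (r(U) = 30 + 5*1874 = 30 + 9370 = 9400)
f = 33277 (f = -1*(-33277) = 33277)
c = -305876 (c = -339153 + 33277 = -305876)
c + r(1745) = -305876 + 9400 = -296476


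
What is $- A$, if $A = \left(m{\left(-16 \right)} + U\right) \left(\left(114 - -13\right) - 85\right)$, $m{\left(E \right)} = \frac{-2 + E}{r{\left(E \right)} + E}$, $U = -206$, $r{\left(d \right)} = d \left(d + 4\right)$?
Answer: $\frac{380877}{44} \approx 8656.3$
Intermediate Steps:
$r{\left(d \right)} = d \left(4 + d\right)$
$m{\left(E \right)} = \frac{-2 + E}{E + E \left(4 + E\right)}$ ($m{\left(E \right)} = \frac{-2 + E}{E \left(4 + E\right) + E} = \frac{-2 + E}{E + E \left(4 + E\right)}$)
$A = - \frac{380877}{44}$ ($A = \left(\frac{-2 - 16}{\left(-16\right) \left(5 - 16\right)} - 206\right) \left(\left(114 - -13\right) - 85\right) = \left(\left(- \frac{1}{16}\right) \frac{1}{-11} \left(-18\right) - 206\right) \left(\left(114 + 13\right) - 85\right) = \left(\left(- \frac{1}{16}\right) \left(- \frac{1}{11}\right) \left(-18\right) - 206\right) \left(127 - 85\right) = \left(- \frac{9}{88} - 206\right) 42 = \left(- \frac{18137}{88}\right) 42 = - \frac{380877}{44} \approx -8656.3$)
$- A = \left(-1\right) \left(- \frac{380877}{44}\right) = \frac{380877}{44}$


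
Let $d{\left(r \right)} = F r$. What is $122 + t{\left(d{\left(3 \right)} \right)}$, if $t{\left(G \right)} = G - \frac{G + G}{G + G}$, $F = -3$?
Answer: $112$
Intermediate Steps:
$d{\left(r \right)} = - 3 r$
$t{\left(G \right)} = -1 + G$ ($t{\left(G \right)} = G - \frac{2 G}{2 G} = G - 2 G \frac{1}{2 G} = G - 1 = -1 + G$)
$122 + t{\left(d{\left(3 \right)} \right)} = 122 - 10 = 112$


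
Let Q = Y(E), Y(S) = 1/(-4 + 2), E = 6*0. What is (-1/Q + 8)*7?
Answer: 70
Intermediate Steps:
E = 0
Y(S) = -½ (Y(S) = 1/(-2) = -½)
Q = -½ ≈ -0.50000
(-1/Q + 8)*7 = (-1/(-½) + 8)*7 = (-1*(-2) + 8)*7 = (2 + 8)*7 = 10*7 = 70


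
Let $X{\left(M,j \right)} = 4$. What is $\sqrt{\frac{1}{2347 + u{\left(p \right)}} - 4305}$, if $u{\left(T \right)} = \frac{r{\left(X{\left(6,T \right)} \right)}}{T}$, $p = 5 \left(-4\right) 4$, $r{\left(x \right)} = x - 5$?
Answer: $\frac{5 i \sqrt{6070771454601}}{187761} \approx 65.613 i$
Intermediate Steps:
$r{\left(x \right)} = -5 + x$ ($r{\left(x \right)} = x - 5 = -5 + x$)
$p = -80$ ($p = \left(-20\right) 4 = -80$)
$u{\left(T \right)} = - \frac{1}{T}$ ($u{\left(T \right)} = \frac{-5 + 4}{T} = - \frac{1}{T}$)
$\sqrt{\frac{1}{2347 + u{\left(p \right)}} - 4305} = \sqrt{\frac{1}{2347 - \frac{1}{-80}} - 4305} = \sqrt{\frac{1}{2347 - - \frac{1}{80}} - 4305} = \sqrt{\frac{1}{2347 + \frac{1}{80}} - 4305} = \sqrt{\frac{1}{\frac{187761}{80}} - 4305} = \sqrt{\frac{80}{187761} - 4305} = \sqrt{- \frac{808311025}{187761}} = \frac{5 i \sqrt{6070771454601}}{187761}$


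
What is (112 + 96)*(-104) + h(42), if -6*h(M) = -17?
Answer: -129775/6 ≈ -21629.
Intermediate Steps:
h(M) = 17/6 (h(M) = -⅙*(-17) = 17/6)
(112 + 96)*(-104) + h(42) = (112 + 96)*(-104) + 17/6 = 208*(-104) + 17/6 = -21632 + 17/6 = -129775/6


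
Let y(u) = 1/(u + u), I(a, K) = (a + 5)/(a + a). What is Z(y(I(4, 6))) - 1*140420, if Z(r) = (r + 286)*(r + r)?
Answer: -11353396/81 ≈ -1.4017e+5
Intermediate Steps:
I(a, K) = (5 + a)/(2*a) (I(a, K) = (5 + a)/((2*a)) = (5 + a)*(1/(2*a)) = (5 + a)/(2*a))
y(u) = 1/(2*u)
Z(r) = 2*r*(286 + r) (Z(r) = (286 + r)*(2*r) = 2*r*(286 + r))
Z(y(I(4, 6))) - 1*140420 = 2*(1/(2*(((½)*(5 + 4)/4))))*(286 + 1/(2*(((½)*(5 + 4)/4)))) - 1*140420 = 2*(1/(2*(((½)*(¼)*9))))*(286 + 1/(2*(((½)*(¼)*9)))) - 140420 = 2*(1/(2*(9/8)))*(286 + 1/(2*(9/8))) - 140420 = 2*((½)*(8/9))*(286 + (½)*(8/9)) - 140420 = 2*(4/9)*(286 + 4/9) - 140420 = 2*(4/9)*(2578/9) - 140420 = 20624/81 - 140420 = -11353396/81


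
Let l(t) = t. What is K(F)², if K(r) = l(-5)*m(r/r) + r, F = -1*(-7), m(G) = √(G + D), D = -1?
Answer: 49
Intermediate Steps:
m(G) = √(-1 + G) (m(G) = √(G - 1) = √(-1 + G))
F = 7
K(r) = r (K(r) = -5*√(-1 + r/r) + r = -5*√(-1 + 1) + r = -5*√0 + r = -5*0 + r = 0 + r = r)
K(F)² = 7² = 49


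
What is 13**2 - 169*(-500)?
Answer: 84669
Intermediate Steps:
13**2 - 169*(-500) = 169 + 84500 = 84669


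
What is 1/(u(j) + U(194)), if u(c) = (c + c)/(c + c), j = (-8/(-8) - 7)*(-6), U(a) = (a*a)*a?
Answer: 1/7301385 ≈ 1.3696e-7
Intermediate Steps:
U(a) = a³ (U(a) = a²*a = a³)
j = 36 (j = (-8*(-⅛) - 7)*(-6) = (1 - 7)*(-6) = -6*(-6) = 36)
u(c) = 1 (u(c) = (2*c)/((2*c)) = (2*c)*(1/(2*c)) = 1)
1/(u(j) + U(194)) = 1/(1 + 194³) = 1/(1 + 7301384) = 1/7301385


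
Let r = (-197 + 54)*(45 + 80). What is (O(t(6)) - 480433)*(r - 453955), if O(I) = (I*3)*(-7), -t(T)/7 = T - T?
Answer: 226682702390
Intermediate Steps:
t(T) = 0 (t(T) = -7*(T - T) = -7*0 = 0)
r = -17875 (r = -143*125 = -17875)
O(I) = -21*I (O(I) = (3*I)*(-7) = -21*I)
(O(t(6)) - 480433)*(r - 453955) = (-21*0 - 480433)*(-17875 - 453955) = (0 - 480433)*(-471830) = -480433*(-471830) = 226682702390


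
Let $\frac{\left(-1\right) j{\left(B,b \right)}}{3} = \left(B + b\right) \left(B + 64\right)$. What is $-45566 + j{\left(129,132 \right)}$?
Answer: $-196685$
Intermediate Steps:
$j{\left(B,b \right)} = - 3 \left(64 + B\right) \left(B + b\right)$ ($j{\left(B,b \right)} = - 3 \left(B + b\right) \left(B + 64\right) = - 3 \left(B + b\right) \left(64 + B\right) = - 3 \left(64 + B\right) \left(B + b\right)$)
$-45566 + j{\left(129,132 \right)} = -45566 - \left(50112 + 49923 + 51084\right) = -45566 - 151119 = -196685$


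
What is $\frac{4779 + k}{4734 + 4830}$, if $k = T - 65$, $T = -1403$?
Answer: $\frac{3311}{9564} \approx 0.34619$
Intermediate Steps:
$k = -1468$ ($k = -1403 - 65 = -1468$)
$\frac{4779 + k}{4734 + 4830} = \frac{4779 - 1468}{4734 + 4830} = \frac{3311}{9564}$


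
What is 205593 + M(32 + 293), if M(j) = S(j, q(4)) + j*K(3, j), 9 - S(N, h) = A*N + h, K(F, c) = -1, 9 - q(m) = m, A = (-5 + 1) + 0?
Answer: 206572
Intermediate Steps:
A = -4 (A = -4 + 0 = -4)
q(m) = 9 - m
S(N, h) = 9 - h + 4*N (S(N, h) = 9 - (-4*N + h) = 9 - (h - 4*N) = 9 + (-h + 4*N) = 9 - h + 4*N)
M(j) = 4 + 3*j (M(j) = (9 - (9 - 1*4) + 4*j) + j*(-1) = (9 - (9 - 4) + 4*j) - j = (9 - 1*5 + 4*j) - j = (9 - 5 + 4*j) - j = (4 + 4*j) - j = 4 + 3*j)
205593 + M(32 + 293) = 205593 + (4 + 3*(32 + 293)) = 205593 + (4 + 3*325) = 205593 + (4 + 975) = 205593 + 979 = 206572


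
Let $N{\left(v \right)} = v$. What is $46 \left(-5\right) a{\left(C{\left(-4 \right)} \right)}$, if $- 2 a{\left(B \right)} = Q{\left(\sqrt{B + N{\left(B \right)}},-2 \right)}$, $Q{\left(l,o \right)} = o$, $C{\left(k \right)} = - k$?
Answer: $-230$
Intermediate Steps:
$a{\left(B \right)} = 1$ ($a{\left(B \right)} = \left(- \frac{1}{2}\right) \left(-2\right) = 1$)
$46 \left(-5\right) a{\left(C{\left(-4 \right)} \right)} = 46 \left(-5\right) 1 = \left(-230\right) 1 = -230$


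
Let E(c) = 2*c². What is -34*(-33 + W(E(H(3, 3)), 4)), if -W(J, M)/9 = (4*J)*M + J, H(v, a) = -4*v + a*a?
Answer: 94758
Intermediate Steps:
H(v, a) = a² - 4*v (H(v, a) = -4*v + a² = a² - 4*v)
W(J, M) = -9*J - 36*J*M (W(J, M) = -9*((4*J)*M + J) = -9*(4*J*M + J) = -9*(J + 4*J*M) = -9*J - 36*J*M)
-34*(-33 + W(E(H(3, 3)), 4)) = -34*(-33 - 9*2*(3² - 4*3)²*(1 + 4*4)) = -34*(-33 - 9*2*(9 - 12)²*(1 + 16)) = -34*(-33 - 9*2*(-3)²*17) = -34*(-33 - 9*2*9*17) = -34*(-33 - 9*18*17) = -34*(-33 - 2754) = -34*(-2787) = 94758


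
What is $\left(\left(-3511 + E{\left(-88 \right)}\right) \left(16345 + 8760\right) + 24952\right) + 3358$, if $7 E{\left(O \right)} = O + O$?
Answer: $- \frac{621225895}{7} \approx -8.8746 \cdot 10^{7}$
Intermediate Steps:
$E{\left(O \right)} = \frac{2 O}{7}$ ($E{\left(O \right)} = \frac{O + O}{7} = \frac{2 O}{7}$)
$\left(\left(-3511 + E{\left(-88 \right)}\right) \left(16345 + 8760\right) + 24952\right) + 3358 = \left(\left(-3511 + \frac{2}{7} \left(-88\right)\right) \left(16345 + 8760\right) + 24952\right) + 3358 = \left(\left(-3511 - \frac{176}{7}\right) 25105 + 24952\right) + 3358 = \left(\left(- \frac{24753}{7}\right) 25105 + 24952\right) + 3358 = \left(- \frac{621424065}{7} + 24952\right) + 3358 = - \frac{621249401}{7} + 3358 = - \frac{621225895}{7}$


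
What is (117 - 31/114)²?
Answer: 177076249/12996 ≈ 13625.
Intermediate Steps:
(117 - 31/114)² = (13307/114)² = 177076249/12996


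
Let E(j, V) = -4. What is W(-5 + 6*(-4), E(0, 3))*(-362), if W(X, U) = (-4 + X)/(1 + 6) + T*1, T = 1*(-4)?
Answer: 22082/7 ≈ 3154.6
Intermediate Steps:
T = -4
W(X, U) = -32/7 + X/7 (W(X, U) = (-4 + X)/(1 + 6) - 4*1 = (-4 + X)/7 - 4 = (-4 + X)*(⅐) - 4 = (-4/7 + X/7) - 4 = -32/7 + X/7)
W(-5 + 6*(-4), E(0, 3))*(-362) = (-32/7 + (-5 + 6*(-4))/7)*(-362) = (-32/7 + (-5 - 24)/7)*(-362) = (-32/7 + (⅐)*(-29))*(-362) = (-32/7 - 29/7)*(-362) = -61/7*(-362) = 22082/7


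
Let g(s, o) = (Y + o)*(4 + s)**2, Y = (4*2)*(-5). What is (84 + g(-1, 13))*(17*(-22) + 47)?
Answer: 51993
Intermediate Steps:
Y = -40 (Y = 8*(-5) = -40)
g(s, o) = (4 + s)**2*(-40 + o) (g(s, o) = (-40 + o)*(4 + s)**2 = (4 + s)**2*(-40 + o))
(84 + g(-1, 13))*(17*(-22) + 47) = (84 + (4 - 1)**2*(-40 + 13))*(17*(-22) + 47) = (84 + 3**2*(-27))*(-374 + 47) = (84 + 9*(-27))*(-327) = (84 - 243)*(-327) = -159*(-327) = 51993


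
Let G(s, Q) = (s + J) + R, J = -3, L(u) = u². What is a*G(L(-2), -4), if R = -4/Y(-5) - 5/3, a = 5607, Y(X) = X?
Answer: 3738/5 ≈ 747.60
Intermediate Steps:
R = -13/15 (R = -4/(-5) - 5/3 = -4*(-⅕) - 5*⅓ = ⅘ - 5/3 = -13/15 ≈ -0.86667)
G(s, Q) = -58/15 + s (G(s, Q) = (s - 3) - 13/15 = (-3 + s) - 13/15 = -58/15 + s)
a*G(L(-2), -4) = 5607*(-58/15 + (-2)²) = 5607*(-58/15 + 4) = 5607*(2/15) = 3738/5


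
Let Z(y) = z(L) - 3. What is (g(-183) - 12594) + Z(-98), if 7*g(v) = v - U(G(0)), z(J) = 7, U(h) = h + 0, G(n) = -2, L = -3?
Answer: -88311/7 ≈ -12616.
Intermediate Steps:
U(h) = h
g(v) = 2/7 + v/7 (g(v) = (v - 1*(-2))/7 = (v + 2)/7 = (2 + v)/7 = 2/7 + v/7)
Z(y) = 4 (Z(y) = 7 - 3 = 4)
(g(-183) - 12594) + Z(-98) = ((2/7 + (1/7)*(-183)) - 12594) + 4 = ((2/7 - 183/7) - 12594) + 4 = (-181/7 - 12594) + 4 = -88339/7 + 4 = -88311/7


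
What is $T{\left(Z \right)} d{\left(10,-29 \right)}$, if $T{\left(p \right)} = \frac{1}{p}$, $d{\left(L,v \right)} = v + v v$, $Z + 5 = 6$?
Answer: $812$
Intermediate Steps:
$Z = 1$ ($Z = -5 + 6 = 1$)
$d{\left(L,v \right)} = v + v^{2}$
$T{\left(Z \right)} d{\left(10,-29 \right)} = \frac{\left(-29\right) \left(1 - 29\right)}{1} = 1 \left(\left(-29\right) \left(-28\right)\right) = 1 \cdot 812 = 812$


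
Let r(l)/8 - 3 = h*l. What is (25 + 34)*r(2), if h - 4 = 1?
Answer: 6136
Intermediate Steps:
h = 5 (h = 4 + 1 = 5)
r(l) = 24 + 40*l (r(l) = 24 + 8*(5*l) = 24 + 40*l)
(25 + 34)*r(2) = (25 + 34)*(24 + 40*2) = 59*(24 + 80) = 59*104 = 6136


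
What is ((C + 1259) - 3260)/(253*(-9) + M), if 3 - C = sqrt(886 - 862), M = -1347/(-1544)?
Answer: 1028304/1171447 + 3088*sqrt(6)/3514341 ≈ 0.87996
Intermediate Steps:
M = 1347/1544 (M = -1347*(-1/1544) = 1347/1544 ≈ 0.87241)
C = 3 - 2*sqrt(6) (C = 3 - sqrt(886 - 862) = 3 - sqrt(24) = 3 - 2*sqrt(6) ≈ -1.8990)
((C + 1259) - 3260)/(253*(-9) + M) = (((3 - 2*sqrt(6)) + 1259) - 3260)/(253*(-9) + 1347/1544) = ((1262 - 2*sqrt(6)) - 3260)/(-2277 + 1347/1544) = (-1998 - 2*sqrt(6))/(-3514341/1544) = (-1998 - 2*sqrt(6))*(-1544/3514341) = 1028304/1171447 + 3088*sqrt(6)/3514341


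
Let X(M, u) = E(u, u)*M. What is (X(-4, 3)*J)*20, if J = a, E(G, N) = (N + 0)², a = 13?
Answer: -9360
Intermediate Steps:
E(G, N) = N²
J = 13
X(M, u) = M*u² (X(M, u) = u²*M = M*u²)
(X(-4, 3)*J)*20 = (-4*3²*13)*20 = (-4*9*13)*20 = -36*13*20 = -468*20 = -9360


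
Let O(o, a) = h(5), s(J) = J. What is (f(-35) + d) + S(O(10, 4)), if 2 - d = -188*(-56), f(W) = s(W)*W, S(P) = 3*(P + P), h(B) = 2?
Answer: -9289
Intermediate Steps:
O(o, a) = 2
S(P) = 6*P (S(P) = 3*(2*P) = 6*P)
f(W) = W**2 (f(W) = W*W = W**2)
d = -10526 (d = 2 - (-188)*(-56) = 2 - 1*10528 = 2 - 10528 = -10526)
(f(-35) + d) + S(O(10, 4)) = ((-35)**2 - 10526) + 6*2 = (1225 - 10526) + 12 = -9301 + 12 = -9289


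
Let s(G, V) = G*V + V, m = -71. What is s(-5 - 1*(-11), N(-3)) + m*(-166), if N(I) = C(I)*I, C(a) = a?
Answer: 11849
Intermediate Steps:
N(I) = I² (N(I) = I*I = I²)
s(G, V) = V + G*V
s(-5 - 1*(-11), N(-3)) + m*(-166) = (-3)²*(1 + (-5 - 1*(-11))) - 71*(-166) = 9*(1 + (-5 + 11)) + 11786 = 9*(1 + 6) + 11786 = 9*7 + 11786 = 63 + 11786 = 11849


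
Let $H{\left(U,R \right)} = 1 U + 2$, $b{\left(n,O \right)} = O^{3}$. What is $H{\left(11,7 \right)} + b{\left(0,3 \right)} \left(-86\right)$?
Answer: $-2309$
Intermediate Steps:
$H{\left(U,R \right)} = 2 + U$ ($H{\left(U,R \right)} = U + 2 = 2 + U$)
$H{\left(11,7 \right)} + b{\left(0,3 \right)} \left(-86\right) = \left(2 + 11\right) + 3^{3} \left(-86\right) = 13 + 27 \left(-86\right) = 13 - 2322 = -2309$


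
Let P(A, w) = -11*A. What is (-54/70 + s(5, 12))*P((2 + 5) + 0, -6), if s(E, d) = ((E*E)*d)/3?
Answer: -38203/5 ≈ -7640.6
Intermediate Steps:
s(E, d) = d*E**2/3 (s(E, d) = (E**2*d)*(1/3) = (d*E**2)*(1/3) = d*E**2/3)
(-54/70 + s(5, 12))*P((2 + 5) + 0, -6) = (-54/70 + (1/3)*12*5**2)*(-11*((2 + 5) + 0)) = (-54*1/70 + (1/3)*12*25)*(-11*(7 + 0)) = (-27/35 + 100)*(-11*7) = (3473/35)*(-77) = -38203/5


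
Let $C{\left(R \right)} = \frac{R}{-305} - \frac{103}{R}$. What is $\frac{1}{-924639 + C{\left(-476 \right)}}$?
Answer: $- \frac{145180}{134238832029} \approx -1.0815 \cdot 10^{-6}$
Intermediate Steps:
$C{\left(R \right)} = - \frac{103}{R} - \frac{R}{305}$ ($C{\left(R \right)} = R \left(- \frac{1}{305}\right) - \frac{103}{R} = - \frac{R}{305} - \frac{103}{R} = - \frac{103}{R} - \frac{R}{305}$)
$\frac{1}{-924639 + C{\left(-476 \right)}} = \frac{1}{-924639 - \left(- \frac{476}{305} + \frac{103}{-476}\right)} = \frac{1}{-924639 + \left(\left(-103\right) \left(- \frac{1}{476}\right) + \frac{476}{305}\right)} = \frac{1}{-924639 + \left(\frac{103}{476} + \frac{476}{305}\right)} = \frac{1}{-924639 + \frac{257991}{145180}} = \frac{1}{- \frac{134238832029}{145180}} = - \frac{145180}{134238832029}$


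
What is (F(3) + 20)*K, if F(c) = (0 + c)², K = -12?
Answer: -348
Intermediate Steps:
F(c) = c²
(F(3) + 20)*K = (3² + 20)*(-12) = (9 + 20)*(-12) = 29*(-12) = -348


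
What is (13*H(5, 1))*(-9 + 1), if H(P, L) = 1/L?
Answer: -104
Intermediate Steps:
(13*H(5, 1))*(-9 + 1) = (13/1)*(-9 + 1) = (13*1)*(-8) = 13*(-8) = -104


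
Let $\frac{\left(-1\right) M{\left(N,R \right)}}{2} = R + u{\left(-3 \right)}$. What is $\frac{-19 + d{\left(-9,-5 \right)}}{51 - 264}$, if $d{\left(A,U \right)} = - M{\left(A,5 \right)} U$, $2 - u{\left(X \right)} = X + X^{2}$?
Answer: $\frac{29}{213} \approx 0.13615$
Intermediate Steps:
$u{\left(X \right)} = 2 - X - X^{2}$ ($u{\left(X \right)} = 2 - \left(X + X^{2}\right) = 2 - X - X^{2}$)
$M{\left(N,R \right)} = 8 - 2 R$ ($M{\left(N,R \right)} = - 2 \left(R - 4\right) = - 2 \left(-4 + R\right) = 8 - 2 R$)
$d{\left(A,U \right)} = 2 U$ ($d{\left(A,U \right)} = - (8 - 10) U = \left(-1\right) \left(-2\right) U = 2 U$)
$\frac{-19 + d{\left(-9,-5 \right)}}{51 - 264} = \frac{-19 + 2 \left(-5\right)}{51 - 264} = \frac{-19 - 10}{-213} = \left(-29\right) \left(- \frac{1}{213}\right) = \frac{29}{213}$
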